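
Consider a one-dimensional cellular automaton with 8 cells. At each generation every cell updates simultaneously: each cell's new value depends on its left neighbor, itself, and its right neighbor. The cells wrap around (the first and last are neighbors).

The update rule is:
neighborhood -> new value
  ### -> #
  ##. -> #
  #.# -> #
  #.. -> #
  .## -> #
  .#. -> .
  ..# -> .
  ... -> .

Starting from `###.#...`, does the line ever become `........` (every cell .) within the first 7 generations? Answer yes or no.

no

####.#..
#####.#.
######.#
########
########  (fixed point — unchanged through generation 7)
generation 7 is ########, still not uniform .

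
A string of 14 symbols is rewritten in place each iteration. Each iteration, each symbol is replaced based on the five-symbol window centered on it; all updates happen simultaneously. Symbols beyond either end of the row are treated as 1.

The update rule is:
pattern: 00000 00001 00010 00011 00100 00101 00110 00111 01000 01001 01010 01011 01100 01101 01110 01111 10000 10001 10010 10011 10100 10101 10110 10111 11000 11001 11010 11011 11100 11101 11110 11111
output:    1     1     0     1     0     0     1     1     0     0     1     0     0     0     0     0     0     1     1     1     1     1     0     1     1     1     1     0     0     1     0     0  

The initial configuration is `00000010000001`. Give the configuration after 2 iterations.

10100101110000

10111000011111
10100101110000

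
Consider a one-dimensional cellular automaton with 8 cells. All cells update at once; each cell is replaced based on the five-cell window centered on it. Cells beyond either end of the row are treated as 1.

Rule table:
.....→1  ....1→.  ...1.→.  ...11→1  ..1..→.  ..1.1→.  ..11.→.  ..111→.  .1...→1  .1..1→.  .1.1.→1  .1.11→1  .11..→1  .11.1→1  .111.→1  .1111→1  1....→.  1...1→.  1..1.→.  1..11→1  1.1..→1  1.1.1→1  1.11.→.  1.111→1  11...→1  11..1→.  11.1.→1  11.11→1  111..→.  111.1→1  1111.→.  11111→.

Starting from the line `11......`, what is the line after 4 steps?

..1.11.1
...1.111
1...111.
.1.1.111

.1.1.111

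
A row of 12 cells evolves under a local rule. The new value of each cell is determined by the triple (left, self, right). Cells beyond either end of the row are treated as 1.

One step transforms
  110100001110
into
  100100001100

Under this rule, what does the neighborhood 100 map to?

0

At position 4 the neighborhood is 100; the next row has 0 there.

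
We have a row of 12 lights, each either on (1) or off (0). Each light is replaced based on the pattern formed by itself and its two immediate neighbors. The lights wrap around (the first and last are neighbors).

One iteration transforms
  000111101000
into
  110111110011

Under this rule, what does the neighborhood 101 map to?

At position 7 the neighborhood is 101; the next row has 1 there.

1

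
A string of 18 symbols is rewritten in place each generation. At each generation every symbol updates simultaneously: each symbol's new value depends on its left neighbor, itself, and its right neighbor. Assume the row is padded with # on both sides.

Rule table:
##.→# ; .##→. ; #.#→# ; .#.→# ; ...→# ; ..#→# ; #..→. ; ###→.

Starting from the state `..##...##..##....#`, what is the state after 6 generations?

.#.#.##.#.#.#.###.
#####.########..##
....##.......#.#..
.###.#.#########.#
#..####........##.
#.#...#.#######.##

#.#...#.#######.##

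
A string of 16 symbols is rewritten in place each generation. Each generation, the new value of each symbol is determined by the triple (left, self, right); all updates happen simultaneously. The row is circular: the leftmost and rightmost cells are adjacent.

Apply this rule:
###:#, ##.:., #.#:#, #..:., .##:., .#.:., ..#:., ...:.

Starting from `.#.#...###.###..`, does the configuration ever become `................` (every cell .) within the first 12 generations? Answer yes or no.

yes

..#.....#.#.#...
.........#.#....
..........#.....
................
all cells are . at generation 4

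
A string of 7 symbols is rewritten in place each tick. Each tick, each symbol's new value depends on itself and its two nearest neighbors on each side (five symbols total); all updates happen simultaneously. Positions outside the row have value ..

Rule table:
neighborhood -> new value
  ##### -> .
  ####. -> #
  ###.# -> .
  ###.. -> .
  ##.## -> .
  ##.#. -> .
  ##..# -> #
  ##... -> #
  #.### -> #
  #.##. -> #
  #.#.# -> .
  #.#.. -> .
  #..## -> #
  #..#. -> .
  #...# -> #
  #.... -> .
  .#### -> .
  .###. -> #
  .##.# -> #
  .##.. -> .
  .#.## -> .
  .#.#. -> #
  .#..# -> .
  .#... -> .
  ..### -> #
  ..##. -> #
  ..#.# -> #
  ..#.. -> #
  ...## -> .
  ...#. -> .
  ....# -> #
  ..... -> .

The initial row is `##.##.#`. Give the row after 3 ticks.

##.##..
##.#.#.
##..#..

##..#..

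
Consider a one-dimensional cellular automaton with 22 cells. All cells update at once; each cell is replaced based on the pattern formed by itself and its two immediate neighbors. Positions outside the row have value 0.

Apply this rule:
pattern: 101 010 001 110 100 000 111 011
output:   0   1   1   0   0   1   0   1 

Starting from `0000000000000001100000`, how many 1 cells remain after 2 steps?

3

1111111111111111001111
1000000000000000011000
count of 1: 3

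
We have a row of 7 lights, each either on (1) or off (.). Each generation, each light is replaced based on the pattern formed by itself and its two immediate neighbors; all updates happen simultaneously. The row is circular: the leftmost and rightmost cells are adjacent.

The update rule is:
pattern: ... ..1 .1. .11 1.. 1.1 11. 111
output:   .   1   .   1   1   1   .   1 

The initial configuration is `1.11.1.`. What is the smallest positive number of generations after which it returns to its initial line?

7

.11.1.1
11.1.1.
1.1.1.1
.1.1.11
1.1.11.
.1.11.1
1.11.1.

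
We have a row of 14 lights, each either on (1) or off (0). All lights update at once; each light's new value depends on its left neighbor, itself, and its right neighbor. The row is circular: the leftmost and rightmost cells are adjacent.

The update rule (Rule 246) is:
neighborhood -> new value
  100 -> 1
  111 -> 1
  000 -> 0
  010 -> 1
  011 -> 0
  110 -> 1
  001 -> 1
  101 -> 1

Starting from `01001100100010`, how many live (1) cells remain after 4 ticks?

12

tick 1: 11110111110111
tick 2: 11111011111011
tick 3: 11111101111101
tick 4: 11111110111110
count of 1: 12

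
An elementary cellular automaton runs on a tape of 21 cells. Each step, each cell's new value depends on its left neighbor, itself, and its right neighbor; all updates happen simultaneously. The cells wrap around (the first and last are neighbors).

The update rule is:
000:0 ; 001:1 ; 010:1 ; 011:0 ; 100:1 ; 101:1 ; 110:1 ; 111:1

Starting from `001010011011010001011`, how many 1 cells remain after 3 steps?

111111101101111011101
111111110110111101110
011111111011011110111
count of 1: 17

17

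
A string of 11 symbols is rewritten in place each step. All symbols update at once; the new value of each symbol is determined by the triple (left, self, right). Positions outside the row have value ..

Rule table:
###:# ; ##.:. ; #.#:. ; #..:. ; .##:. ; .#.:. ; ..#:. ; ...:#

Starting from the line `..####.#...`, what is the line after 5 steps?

..#......##

step 1: #..##....##
step 2: ......##...
step 3: #####....##
step 4: .###..##...
step 5: ..#......##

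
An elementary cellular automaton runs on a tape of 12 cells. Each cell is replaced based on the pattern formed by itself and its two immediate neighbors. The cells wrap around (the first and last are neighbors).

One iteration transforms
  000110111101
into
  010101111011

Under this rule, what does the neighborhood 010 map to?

At position 11 the neighborhood is 010; the next row has 1 there.

1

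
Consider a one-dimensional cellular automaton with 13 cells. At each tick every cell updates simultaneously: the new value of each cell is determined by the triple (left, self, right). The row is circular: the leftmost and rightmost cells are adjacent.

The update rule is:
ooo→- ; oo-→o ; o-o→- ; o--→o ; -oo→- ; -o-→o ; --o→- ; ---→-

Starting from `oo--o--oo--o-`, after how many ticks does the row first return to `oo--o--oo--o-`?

26

tick 1: -oo-oo--oo-o-
tick 2: --o--oo--o-oo
tick 3: o-oo--oo-o--o
tick 4: o--oo--o-oo--
tick 5: oo--oo-o--oo-
tick 6: -oo--o-oo--o-
tick 7: --oo-o--oo-oo
tick 8: o--o-oo--o--o
tick 9: oo-o--oo-oo--
tick 10: -o-oo--o--oo-
tick 11: -o--oo-oo--oo
tick 12: -oo--o--oo--o
tick 13: --oo-oo--oo-o
tick 14: o--o--oo--o-o
tick 15: oo-oo--oo-o--
tick 16: -o--oo--o-oo-
tick 17: -oo--oo-o--oo
tick 18: --oo--o-oo--o
tick 19: o--oo-o--oo-o
tick 20: oo--o-oo--o--
tick 21: -oo-o--oo-oo-
tick 22: --o-oo--o--oo
tick 23: o-o--oo-oo--o
tick 24: o-oo--o--oo--
tick 25: o--oo-oo--oo-
tick 26: oo--o--oo--o-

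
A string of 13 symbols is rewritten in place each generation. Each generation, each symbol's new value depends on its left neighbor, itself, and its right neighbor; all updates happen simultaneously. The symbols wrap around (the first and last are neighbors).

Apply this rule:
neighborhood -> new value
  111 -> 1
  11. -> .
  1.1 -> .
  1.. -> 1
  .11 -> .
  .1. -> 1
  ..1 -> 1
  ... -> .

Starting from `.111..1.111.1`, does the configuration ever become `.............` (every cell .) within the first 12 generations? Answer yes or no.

no

..1.111..1..1
111..1.111111
11.111..11111
1...1.11.1111
.1.11.....111
.1...1...1.1.
111.111.11.11
11...1......1
1.1.111....1.
1.1..1.1..11.
1.1111.111...
1..11...1.1.1
generation 12 is 1..11...1.1.1, still not uniform .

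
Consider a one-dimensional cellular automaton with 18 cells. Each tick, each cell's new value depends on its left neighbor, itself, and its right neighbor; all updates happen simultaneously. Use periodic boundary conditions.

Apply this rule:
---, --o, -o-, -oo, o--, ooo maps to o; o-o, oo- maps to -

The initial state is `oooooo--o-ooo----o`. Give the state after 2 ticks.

oooo--oo--o--ooooo

ooooo-ooo-oo-ooooo
oooo--oo--o--ooooo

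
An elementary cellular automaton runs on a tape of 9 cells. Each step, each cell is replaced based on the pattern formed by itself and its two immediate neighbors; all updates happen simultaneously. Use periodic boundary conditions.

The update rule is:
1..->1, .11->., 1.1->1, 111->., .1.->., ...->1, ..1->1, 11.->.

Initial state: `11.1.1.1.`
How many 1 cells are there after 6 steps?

step 1: ..1.1.1.1
step 2: 11.1.1.1.  (repeats step 0; period 2)
step 6: 11.1.1.1.
count of 1: 5

5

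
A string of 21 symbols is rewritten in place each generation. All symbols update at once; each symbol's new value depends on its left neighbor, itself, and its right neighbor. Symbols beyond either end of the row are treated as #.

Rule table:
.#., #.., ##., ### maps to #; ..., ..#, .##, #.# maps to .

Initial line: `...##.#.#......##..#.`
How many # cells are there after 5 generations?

11

#...#.#.##......##.#.
##..#.#..##......#.#.
###.#.##..##.....#.#.
###.#..##..##....#.#.
###.##..##..##...#.#.
count of #: 11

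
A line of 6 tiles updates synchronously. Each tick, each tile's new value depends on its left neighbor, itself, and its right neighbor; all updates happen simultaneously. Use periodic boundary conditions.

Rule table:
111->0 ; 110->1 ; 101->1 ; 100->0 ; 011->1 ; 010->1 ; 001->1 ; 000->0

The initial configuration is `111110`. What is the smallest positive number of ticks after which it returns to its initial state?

tick 1: 100011
tick 2: 100110
tick 3: 101111
tick 4: 111000
tick 5: 101001
tick 6: 111011
tick 7: 001110
tick 8: 011010
tick 9: 111110

9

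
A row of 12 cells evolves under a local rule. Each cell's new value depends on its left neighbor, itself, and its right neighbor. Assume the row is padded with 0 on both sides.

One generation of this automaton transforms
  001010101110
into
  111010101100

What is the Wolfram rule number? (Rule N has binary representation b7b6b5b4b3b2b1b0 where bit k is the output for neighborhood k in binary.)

position 9: 111 → 1  (bit 7 = 1)
position 10: 110 → 0  (bit 6 = 0)
position 3: 101 → 0  (bit 5 = 0)
position 11: 100 → 0  (bit 4 = 0)
position 8: 011 → 1  (bit 3 = 1)
position 2: 010 → 1  (bit 2 = 1)
position 1: 001 → 1  (bit 1 = 1)
position 0: 000 → 1  (bit 0 = 1)
bits b7..b0 = 10001111 = 143

143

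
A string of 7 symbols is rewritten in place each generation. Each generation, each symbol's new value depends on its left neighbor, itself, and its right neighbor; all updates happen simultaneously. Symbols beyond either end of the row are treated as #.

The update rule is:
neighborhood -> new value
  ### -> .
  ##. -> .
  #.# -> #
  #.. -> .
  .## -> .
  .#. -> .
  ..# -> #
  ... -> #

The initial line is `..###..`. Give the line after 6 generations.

generation 1: .#....#
generation 2: #..###.
generation 3: ..#...#
generation 4: .#..##.
generation 5: #..#..#
generation 6: ..#..#.

..#..#.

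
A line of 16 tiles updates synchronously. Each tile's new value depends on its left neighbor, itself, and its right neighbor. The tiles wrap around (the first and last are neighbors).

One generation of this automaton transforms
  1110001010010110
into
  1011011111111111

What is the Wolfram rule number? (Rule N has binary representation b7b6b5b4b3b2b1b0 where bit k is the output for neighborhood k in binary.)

126

position 1: 111 → 0  (bit 7 = 0)
position 2: 110 → 1  (bit 6 = 1)
position 7: 101 → 1  (bit 5 = 1)
position 3: 100 → 1  (bit 4 = 1)
position 0: 011 → 1  (bit 3 = 1)
position 6: 010 → 1  (bit 2 = 1)
position 5: 001 → 1  (bit 1 = 1)
position 4: 000 → 0  (bit 0 = 0)
bits b7..b0 = 01111110 = 126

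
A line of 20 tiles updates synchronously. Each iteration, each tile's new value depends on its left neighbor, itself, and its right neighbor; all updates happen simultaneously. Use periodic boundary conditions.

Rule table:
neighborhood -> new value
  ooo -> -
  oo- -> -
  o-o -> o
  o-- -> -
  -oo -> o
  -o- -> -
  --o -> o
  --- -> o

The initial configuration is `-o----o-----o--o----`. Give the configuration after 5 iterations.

-oooo--ooo--ooo--oo-

iteration 1: o--ooo--oooo--o--ooo
iteration 2: --oo---oo----o--oo--
iteration 3: ooo--ooo--ooo--oo--o
iteration 4: ----oo---oo---oo--oo
iteration 5: -oooo--ooo--ooo--oo-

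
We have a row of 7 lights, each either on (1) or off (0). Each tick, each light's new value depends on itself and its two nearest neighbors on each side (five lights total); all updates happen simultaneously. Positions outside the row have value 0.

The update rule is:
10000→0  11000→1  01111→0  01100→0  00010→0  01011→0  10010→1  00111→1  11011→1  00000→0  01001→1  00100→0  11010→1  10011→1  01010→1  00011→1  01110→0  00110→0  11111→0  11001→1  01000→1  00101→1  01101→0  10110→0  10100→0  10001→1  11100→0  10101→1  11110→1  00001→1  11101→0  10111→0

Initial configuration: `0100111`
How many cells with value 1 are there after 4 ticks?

3

0011100
1110010
1001101
0110010
count of 1: 3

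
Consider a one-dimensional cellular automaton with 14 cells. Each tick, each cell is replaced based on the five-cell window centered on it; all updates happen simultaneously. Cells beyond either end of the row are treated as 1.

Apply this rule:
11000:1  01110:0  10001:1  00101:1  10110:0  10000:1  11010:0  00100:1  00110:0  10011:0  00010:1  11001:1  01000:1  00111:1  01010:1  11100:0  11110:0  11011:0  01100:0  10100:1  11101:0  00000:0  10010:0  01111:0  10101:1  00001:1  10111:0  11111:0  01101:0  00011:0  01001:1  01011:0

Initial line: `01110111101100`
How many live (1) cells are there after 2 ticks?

00000000000010
11000000001110
count of 1: 5

5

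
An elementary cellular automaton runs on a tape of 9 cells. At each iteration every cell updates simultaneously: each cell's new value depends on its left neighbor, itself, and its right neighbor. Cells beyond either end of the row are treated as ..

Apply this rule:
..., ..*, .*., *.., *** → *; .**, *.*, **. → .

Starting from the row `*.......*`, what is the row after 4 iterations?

*..***..*

*********
.*******.
*.*****.*
*..***..*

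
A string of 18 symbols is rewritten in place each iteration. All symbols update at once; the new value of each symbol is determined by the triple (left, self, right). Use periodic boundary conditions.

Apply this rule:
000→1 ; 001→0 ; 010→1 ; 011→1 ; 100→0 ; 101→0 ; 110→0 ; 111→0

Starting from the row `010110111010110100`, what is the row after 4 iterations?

010100101010100101

010100100010100101
010100101010100101
010100101010100101  (fixed point — unchanged through iteration 4)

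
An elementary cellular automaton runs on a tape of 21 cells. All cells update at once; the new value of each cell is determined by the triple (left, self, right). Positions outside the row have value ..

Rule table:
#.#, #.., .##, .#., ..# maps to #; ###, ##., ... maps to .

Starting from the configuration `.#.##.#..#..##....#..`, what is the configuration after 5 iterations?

####.########.#..###.
#...##.......#####..#
##.##.#.....##....###
#.##.###...##.#..##..
###.##..#.##.#####.#.

###.##..#.##.#####.#.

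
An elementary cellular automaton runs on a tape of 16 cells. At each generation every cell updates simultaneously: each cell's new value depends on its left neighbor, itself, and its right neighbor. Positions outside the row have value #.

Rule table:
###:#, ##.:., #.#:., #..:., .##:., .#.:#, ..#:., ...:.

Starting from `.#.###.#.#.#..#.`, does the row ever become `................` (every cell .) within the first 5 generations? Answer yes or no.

.#..#..#.#.#..#.
.#..#..#.#.#..#.  (fixed point — unchanged through generation 5)
generation 5 is .#..#..#.#.#..#., still not uniform .

no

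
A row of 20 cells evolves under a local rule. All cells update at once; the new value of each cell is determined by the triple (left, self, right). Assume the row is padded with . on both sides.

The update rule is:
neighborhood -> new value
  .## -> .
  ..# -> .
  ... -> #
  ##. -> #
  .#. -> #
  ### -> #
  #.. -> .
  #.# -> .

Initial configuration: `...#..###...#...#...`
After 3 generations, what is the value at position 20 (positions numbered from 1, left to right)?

#

##.#...##.#.#.#.#.##
.#.#.#..#.#.#.#.#..#
.#.#.#..#.#.#.#.#..#
position 20 holds #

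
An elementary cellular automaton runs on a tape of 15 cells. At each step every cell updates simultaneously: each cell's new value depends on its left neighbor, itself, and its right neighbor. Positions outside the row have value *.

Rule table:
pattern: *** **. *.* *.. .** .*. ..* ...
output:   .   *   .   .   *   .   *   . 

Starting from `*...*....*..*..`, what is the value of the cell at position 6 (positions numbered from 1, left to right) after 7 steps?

step 1: *..*....*..*..*
step 2: *.*....*..*..**
step 3: *.....*..*..**.
step 4: *....*..*..***.
step 5: *...*..*..**.*.
step 6: *..*..*..***...
step 7: *.*..*..**.*..*
position 6 holds *

*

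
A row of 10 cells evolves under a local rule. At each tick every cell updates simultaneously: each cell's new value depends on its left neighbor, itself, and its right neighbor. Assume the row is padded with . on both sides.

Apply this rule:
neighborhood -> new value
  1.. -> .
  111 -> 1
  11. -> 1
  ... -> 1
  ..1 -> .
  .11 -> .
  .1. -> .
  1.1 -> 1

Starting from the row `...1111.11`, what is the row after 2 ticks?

.1...1111.

11..1111.1
.1...1111.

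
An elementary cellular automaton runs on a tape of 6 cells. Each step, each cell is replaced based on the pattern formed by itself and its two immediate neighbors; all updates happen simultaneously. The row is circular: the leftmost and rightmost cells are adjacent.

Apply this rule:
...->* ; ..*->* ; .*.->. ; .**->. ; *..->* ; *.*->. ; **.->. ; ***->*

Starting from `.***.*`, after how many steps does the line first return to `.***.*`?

..*...
**.***
*...**
.***.*

4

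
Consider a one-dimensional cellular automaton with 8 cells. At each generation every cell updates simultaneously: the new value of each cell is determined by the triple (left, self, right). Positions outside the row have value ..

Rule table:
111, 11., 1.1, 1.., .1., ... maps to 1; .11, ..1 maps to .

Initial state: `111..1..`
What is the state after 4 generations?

11..1111

.111.111
..111.11
1..111.1
11..1111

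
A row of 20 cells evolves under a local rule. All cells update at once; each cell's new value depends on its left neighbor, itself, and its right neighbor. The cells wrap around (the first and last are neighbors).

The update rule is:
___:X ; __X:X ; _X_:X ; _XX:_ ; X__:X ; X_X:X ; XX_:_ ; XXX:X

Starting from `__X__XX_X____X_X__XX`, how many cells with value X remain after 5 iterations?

16

XXXXX__XXXXXXXXXXX__
_XXX_XX_XXXXXXXXX_XX
X_X_X__X_XXXXXXX_X__
XXXXXXXXX_XXXXX_XXXX
XXXXXXXX_X_XXX_X_XXX
count of X: 16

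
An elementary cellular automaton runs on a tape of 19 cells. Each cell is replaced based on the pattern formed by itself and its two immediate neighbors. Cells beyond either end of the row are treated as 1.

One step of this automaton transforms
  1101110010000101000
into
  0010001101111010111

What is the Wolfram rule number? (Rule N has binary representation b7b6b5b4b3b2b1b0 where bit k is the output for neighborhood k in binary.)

position 0: 111 → 0  (bit 7 = 0)
position 1: 110 → 0  (bit 6 = 0)
position 2: 101 → 1  (bit 5 = 1)
position 6: 100 → 1  (bit 4 = 1)
position 3: 011 → 0  (bit 3 = 0)
position 8: 010 → 0  (bit 2 = 0)
position 7: 001 → 1  (bit 1 = 1)
position 10: 000 → 1  (bit 0 = 1)
bits b7..b0 = 00110011 = 51

51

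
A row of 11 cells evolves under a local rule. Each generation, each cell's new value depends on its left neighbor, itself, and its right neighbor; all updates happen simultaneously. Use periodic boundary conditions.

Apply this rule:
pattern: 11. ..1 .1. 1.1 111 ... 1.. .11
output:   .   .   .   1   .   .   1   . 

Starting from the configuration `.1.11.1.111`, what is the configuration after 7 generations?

1.1..1.1...
.1.1..1.1..
..1.1..1.1.
...1.1..1.1
1...1.1..1.
.1...1.1..1
1.1...1.1..

1.1...1.1..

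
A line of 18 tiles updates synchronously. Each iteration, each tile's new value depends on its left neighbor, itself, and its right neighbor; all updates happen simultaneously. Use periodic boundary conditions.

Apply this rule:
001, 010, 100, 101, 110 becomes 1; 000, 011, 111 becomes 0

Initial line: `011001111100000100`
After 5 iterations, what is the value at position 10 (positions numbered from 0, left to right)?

1

iteration 1: 101110000110001110
iteration 2: 110011001011010011
iteration 3: 011101111101111100
iteration 4: 100110000110000110
iteration 5: 111011001011001011
position 10 holds 1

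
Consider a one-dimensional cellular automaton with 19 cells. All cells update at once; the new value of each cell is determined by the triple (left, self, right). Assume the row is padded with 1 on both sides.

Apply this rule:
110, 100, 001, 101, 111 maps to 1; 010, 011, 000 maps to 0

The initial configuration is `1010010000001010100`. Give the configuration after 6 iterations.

1101101000010101011
1110110100101010101
1111011011010101010
1111101101101010101
1111110110110101010
1111111011011010101

1111111011011010101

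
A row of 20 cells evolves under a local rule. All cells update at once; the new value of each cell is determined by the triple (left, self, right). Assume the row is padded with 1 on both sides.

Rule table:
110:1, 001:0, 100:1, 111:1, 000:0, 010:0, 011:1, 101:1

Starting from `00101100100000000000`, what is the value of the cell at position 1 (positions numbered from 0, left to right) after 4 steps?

step 1: 10011110010000000000
step 2: 11011111001000000000
step 3: 11111111100100000000
step 4: 11111111110010000000
position 1 holds 1

1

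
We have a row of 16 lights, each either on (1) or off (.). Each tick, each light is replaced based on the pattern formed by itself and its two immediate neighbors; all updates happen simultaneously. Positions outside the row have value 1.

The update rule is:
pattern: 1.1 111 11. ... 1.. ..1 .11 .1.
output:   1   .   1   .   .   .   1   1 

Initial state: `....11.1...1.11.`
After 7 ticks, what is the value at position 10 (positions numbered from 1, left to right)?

tick 1: ....1111...11111
tick 2: ....1..1...1....
tick 3: ....1..1...1....  (fixed point — unchanged through tick 7)
position 10 holds .

.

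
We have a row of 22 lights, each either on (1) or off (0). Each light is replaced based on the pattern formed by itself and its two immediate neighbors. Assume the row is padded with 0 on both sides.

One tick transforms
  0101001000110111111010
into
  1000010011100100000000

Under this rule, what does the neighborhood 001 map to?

1

At position 0 the neighborhood is 001; the next row has 1 there.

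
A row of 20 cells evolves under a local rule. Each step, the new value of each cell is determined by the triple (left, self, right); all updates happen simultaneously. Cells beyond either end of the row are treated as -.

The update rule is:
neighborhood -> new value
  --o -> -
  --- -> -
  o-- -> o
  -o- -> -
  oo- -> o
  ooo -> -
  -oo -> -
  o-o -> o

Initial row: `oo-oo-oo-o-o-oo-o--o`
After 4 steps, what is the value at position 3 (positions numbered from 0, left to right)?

step 1: -oo-oo-oo-o-o-oo-o--
step 2: --oo-oo-oo-o-o-oo-o-
step 3: ---oo-oo-oo-o-o-oo-o
step 4: ----oo-oo-oo-o-o-oo-
position 3 holds -

-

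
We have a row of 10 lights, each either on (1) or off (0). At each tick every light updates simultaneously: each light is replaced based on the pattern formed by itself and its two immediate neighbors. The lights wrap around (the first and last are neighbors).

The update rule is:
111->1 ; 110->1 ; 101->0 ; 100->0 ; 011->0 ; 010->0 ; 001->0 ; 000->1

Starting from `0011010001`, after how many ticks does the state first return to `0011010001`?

15

tick 1: 0001000100
tick 2: 1100010001
tick 3: 1101000100
tick 4: 0100010000
tick 5: 0001000111
tick 6: 0100010011
tick 7: 0001000001
tick 8: 0100011100
tick 9: 0001001101
tick 10: 0100000100
tick 11: 0001110001
tick 12: 0100110100
tick 13: 0000010001
tick 14: 0111000100
tick 15: 0011010001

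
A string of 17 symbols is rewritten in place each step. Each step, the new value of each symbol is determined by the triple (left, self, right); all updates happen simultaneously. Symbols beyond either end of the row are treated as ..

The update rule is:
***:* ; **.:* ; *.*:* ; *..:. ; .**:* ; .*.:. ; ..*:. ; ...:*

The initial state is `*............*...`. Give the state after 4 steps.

..**********...**
*.**********.*.**
.************.***
.****************

.****************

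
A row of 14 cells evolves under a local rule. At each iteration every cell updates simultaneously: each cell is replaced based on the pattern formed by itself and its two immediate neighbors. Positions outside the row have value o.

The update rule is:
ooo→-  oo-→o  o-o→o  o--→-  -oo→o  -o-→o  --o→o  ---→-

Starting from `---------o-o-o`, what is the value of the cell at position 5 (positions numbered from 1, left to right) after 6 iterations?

--------oooooo
-------oo-----
------ooo----o
-----oo-o---oo
----ooooo--oo-
---oo---o-oooo
position 5 holds o

o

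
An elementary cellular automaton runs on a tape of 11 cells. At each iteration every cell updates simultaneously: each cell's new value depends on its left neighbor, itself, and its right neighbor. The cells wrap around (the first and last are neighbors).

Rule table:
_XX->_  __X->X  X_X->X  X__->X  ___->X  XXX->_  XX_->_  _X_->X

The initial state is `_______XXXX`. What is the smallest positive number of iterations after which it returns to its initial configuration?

XXXXXXX____
_______XXXX

2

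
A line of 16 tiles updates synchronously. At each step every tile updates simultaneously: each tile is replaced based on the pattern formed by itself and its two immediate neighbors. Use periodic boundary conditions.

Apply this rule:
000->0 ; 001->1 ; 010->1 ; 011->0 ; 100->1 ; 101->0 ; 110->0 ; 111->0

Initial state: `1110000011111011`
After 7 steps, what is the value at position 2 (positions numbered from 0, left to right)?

0001000100000000
0011101110000000
0100000001000000
1110000011100000
0001000100010001
1011101110111011
0000000000000000
position 2 holds 0

0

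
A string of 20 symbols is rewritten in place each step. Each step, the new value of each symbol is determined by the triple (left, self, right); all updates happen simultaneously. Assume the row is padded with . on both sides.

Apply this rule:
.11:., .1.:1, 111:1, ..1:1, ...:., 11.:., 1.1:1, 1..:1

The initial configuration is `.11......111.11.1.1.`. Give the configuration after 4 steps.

1..1....1.1.1..11111
11111..11111111.111.
.111.11.111111.1.1.1
1.1.1..1.1111.111111

1.1.1..1.1111.111111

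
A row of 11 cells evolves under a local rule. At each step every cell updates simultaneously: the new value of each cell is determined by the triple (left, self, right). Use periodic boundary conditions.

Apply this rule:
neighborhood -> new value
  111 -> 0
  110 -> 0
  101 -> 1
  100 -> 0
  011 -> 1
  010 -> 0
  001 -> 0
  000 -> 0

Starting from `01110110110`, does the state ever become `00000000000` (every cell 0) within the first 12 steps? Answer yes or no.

yes

01001101100
00001011000
00000110000
00000100000
00000000000
all cells are 0 at step 5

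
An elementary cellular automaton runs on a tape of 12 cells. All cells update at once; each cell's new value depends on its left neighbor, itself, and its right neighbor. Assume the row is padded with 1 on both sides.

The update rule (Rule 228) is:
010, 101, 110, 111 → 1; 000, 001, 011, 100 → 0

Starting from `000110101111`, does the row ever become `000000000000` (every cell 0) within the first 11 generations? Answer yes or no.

yes

000011110111
000001111011
000000111101
000000011110
000000001111
000000000111
000000000011
000000000001
000000000000
all cells are 0 at generation 9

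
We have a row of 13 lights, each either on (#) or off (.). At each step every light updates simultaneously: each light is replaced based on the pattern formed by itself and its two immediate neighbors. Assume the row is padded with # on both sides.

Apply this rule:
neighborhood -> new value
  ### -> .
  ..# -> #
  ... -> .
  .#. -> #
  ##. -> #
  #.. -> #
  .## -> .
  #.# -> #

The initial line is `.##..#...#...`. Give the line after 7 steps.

step 1: #.#####.###.#
step 2: ##....##..##.
step 3: .##..#.###.##
step 4: #.#####..##..
step 5: ##....###.###
step 6: .##..#..##...
step 7: #.######.##.#

#.######.##.#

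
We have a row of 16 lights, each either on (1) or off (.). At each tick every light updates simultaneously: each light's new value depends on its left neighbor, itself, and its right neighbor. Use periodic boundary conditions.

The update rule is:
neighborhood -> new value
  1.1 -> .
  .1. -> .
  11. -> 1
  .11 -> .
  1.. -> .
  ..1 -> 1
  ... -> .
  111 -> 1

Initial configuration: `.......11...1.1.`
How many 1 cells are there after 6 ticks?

2

......1.1..1....
.....1....1.....
....1....1......
...1....1.......
..1....1........
.1....1.........
count of 1: 2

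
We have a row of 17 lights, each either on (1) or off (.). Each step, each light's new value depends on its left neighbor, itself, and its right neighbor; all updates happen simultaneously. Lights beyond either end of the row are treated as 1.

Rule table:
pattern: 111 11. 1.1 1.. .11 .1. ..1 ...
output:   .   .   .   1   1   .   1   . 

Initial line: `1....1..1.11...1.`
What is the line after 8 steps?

..11...1.11..1.11

step 1: .1..1.11..1.1.1..
step 2: ..11..1.11.....11
step 3: 111.11..1.1...11.
step 4: ....1.11...1.11..
step 5: 1..1..1.1.1..1.11
step 6: .11.11.....11..1.
step 7: .1..1.1...11.11..
step 8: ..11...1.11..1.11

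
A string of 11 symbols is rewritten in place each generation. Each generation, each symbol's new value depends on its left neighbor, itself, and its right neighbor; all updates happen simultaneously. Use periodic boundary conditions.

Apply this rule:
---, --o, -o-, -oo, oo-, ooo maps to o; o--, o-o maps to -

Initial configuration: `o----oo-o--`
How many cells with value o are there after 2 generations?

generation 1: o-ooooo-o-o
generation 2: o-ooooo-o-o
count of o: 8

8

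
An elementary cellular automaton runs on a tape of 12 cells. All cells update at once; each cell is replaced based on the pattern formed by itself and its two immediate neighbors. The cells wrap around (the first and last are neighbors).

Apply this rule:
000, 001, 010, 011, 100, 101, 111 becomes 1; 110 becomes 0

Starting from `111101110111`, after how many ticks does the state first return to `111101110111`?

tick 1: 111011101111
tick 2: 110111011111
tick 3: 101110111111
tick 4: 011101111111
tick 5: 111011111110
tick 6: 110111111101
tick 7: 101111111011
tick 8: 011111110111
tick 9: 111111101110
tick 10: 111111011101
tick 11: 111110111011
tick 12: 111101110111

12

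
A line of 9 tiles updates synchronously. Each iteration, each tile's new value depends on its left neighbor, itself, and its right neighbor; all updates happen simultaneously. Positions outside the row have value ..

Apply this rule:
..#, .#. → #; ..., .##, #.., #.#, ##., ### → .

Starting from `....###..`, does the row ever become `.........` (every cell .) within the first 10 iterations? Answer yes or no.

yes

iteration 1: ...#.....
iteration 2: ..##.....
iteration 3: .#.......
iteration 4: ##.......
iteration 5: .........
all cells are . at iteration 5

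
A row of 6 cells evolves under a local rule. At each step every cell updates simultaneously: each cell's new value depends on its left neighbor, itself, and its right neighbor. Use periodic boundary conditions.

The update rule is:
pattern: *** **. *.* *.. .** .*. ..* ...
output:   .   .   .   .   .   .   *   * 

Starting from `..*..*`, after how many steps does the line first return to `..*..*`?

3

step 1: .*..*.
step 2: *..*..
step 3: ..*..*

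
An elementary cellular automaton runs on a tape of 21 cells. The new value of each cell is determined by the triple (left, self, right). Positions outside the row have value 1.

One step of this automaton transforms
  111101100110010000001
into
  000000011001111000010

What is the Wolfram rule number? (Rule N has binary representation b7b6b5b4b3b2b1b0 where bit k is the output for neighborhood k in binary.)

position 0: 111 → 0  (bit 7 = 0)
position 3: 110 → 0  (bit 6 = 0)
position 4: 101 → 0  (bit 5 = 0)
position 7: 100 → 1  (bit 4 = 1)
position 5: 011 → 0  (bit 3 = 0)
position 13: 010 → 1  (bit 2 = 1)
position 8: 001 → 1  (bit 1 = 1)
position 15: 000 → 0  (bit 0 = 0)
bits b7..b0 = 00010110 = 22

22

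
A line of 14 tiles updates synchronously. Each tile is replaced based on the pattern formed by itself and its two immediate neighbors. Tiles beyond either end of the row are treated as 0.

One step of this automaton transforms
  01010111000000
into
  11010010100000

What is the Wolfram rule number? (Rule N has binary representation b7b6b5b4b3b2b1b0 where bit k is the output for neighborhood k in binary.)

150

position 6: 111 → 1  (bit 7 = 1)
position 7: 110 → 0  (bit 6 = 0)
position 2: 101 → 0  (bit 5 = 0)
position 8: 100 → 1  (bit 4 = 1)
position 5: 011 → 0  (bit 3 = 0)
position 1: 010 → 1  (bit 2 = 1)
position 0: 001 → 1  (bit 1 = 1)
position 9: 000 → 0  (bit 0 = 0)
bits b7..b0 = 10010110 = 150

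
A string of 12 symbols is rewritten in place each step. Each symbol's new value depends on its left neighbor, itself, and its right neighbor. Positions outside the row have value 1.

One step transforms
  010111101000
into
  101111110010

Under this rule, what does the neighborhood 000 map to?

1

At position 10 the neighborhood is 000; the next row has 1 there.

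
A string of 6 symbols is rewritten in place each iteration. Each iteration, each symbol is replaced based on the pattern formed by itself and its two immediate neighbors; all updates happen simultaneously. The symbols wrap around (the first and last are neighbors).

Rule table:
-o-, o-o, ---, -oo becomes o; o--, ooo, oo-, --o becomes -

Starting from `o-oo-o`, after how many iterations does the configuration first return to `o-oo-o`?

3

-oo-oo
oo-oo-
o-oo-o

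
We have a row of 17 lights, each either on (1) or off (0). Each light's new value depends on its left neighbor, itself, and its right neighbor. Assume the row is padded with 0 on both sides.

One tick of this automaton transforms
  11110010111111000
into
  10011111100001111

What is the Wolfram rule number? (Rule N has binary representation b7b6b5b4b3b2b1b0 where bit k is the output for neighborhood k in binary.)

127

position 1: 111 → 0  (bit 7 = 0)
position 3: 110 → 1  (bit 6 = 1)
position 7: 101 → 1  (bit 5 = 1)
position 4: 100 → 1  (bit 4 = 1)
position 0: 011 → 1  (bit 3 = 1)
position 6: 010 → 1  (bit 2 = 1)
position 5: 001 → 1  (bit 1 = 1)
position 15: 000 → 1  (bit 0 = 1)
bits b7..b0 = 01111111 = 127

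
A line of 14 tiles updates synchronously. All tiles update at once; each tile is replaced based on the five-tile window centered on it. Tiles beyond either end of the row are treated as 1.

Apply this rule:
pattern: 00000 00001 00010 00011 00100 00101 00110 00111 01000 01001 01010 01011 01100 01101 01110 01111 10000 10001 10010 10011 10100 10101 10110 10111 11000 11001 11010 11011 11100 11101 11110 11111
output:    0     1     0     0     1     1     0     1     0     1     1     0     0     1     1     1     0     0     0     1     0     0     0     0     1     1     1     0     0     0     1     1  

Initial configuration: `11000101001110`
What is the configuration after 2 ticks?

10100110111100
01011010011011

01011010011011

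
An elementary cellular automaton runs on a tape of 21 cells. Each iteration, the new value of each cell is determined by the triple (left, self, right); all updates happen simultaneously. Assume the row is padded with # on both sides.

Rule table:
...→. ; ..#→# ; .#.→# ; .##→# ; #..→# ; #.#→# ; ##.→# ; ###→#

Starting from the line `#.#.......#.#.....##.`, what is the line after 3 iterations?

######.##############

iteration 1: ####.....#####...####
iteration 2: #####...#######.#####
iteration 3: ######.##############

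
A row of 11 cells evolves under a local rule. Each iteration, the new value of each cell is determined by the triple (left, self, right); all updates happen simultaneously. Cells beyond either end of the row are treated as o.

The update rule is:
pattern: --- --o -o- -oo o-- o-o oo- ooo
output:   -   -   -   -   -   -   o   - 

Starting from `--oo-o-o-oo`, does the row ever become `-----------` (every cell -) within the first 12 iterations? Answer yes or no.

yes

---o-------
-----------
all cells are - at iteration 2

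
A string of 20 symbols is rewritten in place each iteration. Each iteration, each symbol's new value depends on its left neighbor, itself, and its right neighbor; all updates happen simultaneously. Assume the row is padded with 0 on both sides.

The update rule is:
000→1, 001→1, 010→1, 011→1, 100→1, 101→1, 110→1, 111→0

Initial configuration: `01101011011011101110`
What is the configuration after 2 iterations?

10000000000011101111

11111111111110111011
10000000000011101111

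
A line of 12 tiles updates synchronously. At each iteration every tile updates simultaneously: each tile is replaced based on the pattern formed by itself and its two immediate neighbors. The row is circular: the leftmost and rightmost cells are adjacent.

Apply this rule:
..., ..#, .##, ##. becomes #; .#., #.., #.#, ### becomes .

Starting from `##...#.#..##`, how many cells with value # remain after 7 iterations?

7

.#.##....##.
#..##.#####.
..###.#...#.
###.#...##..
#.#...####.#
#...###..#.#
#.###.#.#..#
count of #: 7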